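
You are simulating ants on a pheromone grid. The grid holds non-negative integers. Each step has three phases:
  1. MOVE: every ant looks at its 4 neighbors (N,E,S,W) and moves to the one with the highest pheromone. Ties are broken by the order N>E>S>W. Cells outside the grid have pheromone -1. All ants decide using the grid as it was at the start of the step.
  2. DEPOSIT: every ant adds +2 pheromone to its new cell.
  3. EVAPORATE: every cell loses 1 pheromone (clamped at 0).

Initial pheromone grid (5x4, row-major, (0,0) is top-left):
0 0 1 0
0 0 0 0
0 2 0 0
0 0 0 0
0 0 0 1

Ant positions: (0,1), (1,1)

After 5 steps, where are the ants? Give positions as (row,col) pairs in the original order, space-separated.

Step 1: ant0:(0,1)->E->(0,2) | ant1:(1,1)->S->(2,1)
  grid max=3 at (2,1)
Step 2: ant0:(0,2)->E->(0,3) | ant1:(2,1)->N->(1,1)
  grid max=2 at (2,1)
Step 3: ant0:(0,3)->W->(0,2) | ant1:(1,1)->S->(2,1)
  grid max=3 at (2,1)
Step 4: ant0:(0,2)->E->(0,3) | ant1:(2,1)->N->(1,1)
  grid max=2 at (2,1)
Step 5: ant0:(0,3)->W->(0,2) | ant1:(1,1)->S->(2,1)
  grid max=3 at (2,1)

(0,2) (2,1)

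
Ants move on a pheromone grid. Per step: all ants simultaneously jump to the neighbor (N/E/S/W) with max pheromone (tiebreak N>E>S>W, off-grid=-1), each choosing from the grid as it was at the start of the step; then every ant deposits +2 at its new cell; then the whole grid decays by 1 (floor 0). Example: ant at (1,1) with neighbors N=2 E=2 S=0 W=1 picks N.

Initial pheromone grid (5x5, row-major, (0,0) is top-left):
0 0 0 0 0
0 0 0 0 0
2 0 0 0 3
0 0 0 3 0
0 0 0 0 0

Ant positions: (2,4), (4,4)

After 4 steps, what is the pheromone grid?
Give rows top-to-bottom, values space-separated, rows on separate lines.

After step 1: ants at (1,4),(3,4)
  0 0 0 0 0
  0 0 0 0 1
  1 0 0 0 2
  0 0 0 2 1
  0 0 0 0 0
After step 2: ants at (2,4),(2,4)
  0 0 0 0 0
  0 0 0 0 0
  0 0 0 0 5
  0 0 0 1 0
  0 0 0 0 0
After step 3: ants at (1,4),(1,4)
  0 0 0 0 0
  0 0 0 0 3
  0 0 0 0 4
  0 0 0 0 0
  0 0 0 0 0
After step 4: ants at (2,4),(2,4)
  0 0 0 0 0
  0 0 0 0 2
  0 0 0 0 7
  0 0 0 0 0
  0 0 0 0 0

0 0 0 0 0
0 0 0 0 2
0 0 0 0 7
0 0 0 0 0
0 0 0 0 0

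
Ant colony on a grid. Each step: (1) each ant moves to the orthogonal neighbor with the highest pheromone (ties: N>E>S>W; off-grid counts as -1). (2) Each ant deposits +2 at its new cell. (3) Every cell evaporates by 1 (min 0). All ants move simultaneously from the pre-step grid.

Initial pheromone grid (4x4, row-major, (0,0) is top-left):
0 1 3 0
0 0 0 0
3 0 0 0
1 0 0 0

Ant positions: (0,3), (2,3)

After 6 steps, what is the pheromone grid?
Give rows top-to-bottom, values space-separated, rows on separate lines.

After step 1: ants at (0,2),(1,3)
  0 0 4 0
  0 0 0 1
  2 0 0 0
  0 0 0 0
After step 2: ants at (0,3),(0,3)
  0 0 3 3
  0 0 0 0
  1 0 0 0
  0 0 0 0
After step 3: ants at (0,2),(0,2)
  0 0 6 2
  0 0 0 0
  0 0 0 0
  0 0 0 0
After step 4: ants at (0,3),(0,3)
  0 0 5 5
  0 0 0 0
  0 0 0 0
  0 0 0 0
After step 5: ants at (0,2),(0,2)
  0 0 8 4
  0 0 0 0
  0 0 0 0
  0 0 0 0
After step 6: ants at (0,3),(0,3)
  0 0 7 7
  0 0 0 0
  0 0 0 0
  0 0 0 0

0 0 7 7
0 0 0 0
0 0 0 0
0 0 0 0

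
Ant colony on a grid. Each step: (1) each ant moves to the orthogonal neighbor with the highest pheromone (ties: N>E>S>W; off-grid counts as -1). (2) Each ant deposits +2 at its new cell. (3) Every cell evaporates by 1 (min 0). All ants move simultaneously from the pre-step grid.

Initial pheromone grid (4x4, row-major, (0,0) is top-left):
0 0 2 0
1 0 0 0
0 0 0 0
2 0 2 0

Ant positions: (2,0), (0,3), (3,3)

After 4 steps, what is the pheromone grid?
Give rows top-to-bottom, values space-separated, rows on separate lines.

After step 1: ants at (3,0),(0,2),(3,2)
  0 0 3 0
  0 0 0 0
  0 0 0 0
  3 0 3 0
After step 2: ants at (2,0),(0,3),(2,2)
  0 0 2 1
  0 0 0 0
  1 0 1 0
  2 0 2 0
After step 3: ants at (3,0),(0,2),(3,2)
  0 0 3 0
  0 0 0 0
  0 0 0 0
  3 0 3 0
After step 4: ants at (2,0),(0,3),(2,2)
  0 0 2 1
  0 0 0 0
  1 0 1 0
  2 0 2 0

0 0 2 1
0 0 0 0
1 0 1 0
2 0 2 0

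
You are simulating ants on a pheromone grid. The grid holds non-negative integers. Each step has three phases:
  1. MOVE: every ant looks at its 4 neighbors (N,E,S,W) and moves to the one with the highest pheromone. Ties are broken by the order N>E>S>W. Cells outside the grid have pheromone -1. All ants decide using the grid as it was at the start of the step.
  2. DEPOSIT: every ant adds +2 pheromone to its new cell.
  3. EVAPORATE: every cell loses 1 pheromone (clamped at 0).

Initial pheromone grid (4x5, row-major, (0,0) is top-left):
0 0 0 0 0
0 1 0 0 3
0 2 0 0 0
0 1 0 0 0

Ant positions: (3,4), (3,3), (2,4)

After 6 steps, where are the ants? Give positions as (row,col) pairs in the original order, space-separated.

Step 1: ant0:(3,4)->N->(2,4) | ant1:(3,3)->N->(2,3) | ant2:(2,4)->N->(1,4)
  grid max=4 at (1,4)
Step 2: ant0:(2,4)->N->(1,4) | ant1:(2,3)->E->(2,4) | ant2:(1,4)->S->(2,4)
  grid max=5 at (1,4)
Step 3: ant0:(1,4)->S->(2,4) | ant1:(2,4)->N->(1,4) | ant2:(2,4)->N->(1,4)
  grid max=8 at (1,4)
Step 4: ant0:(2,4)->N->(1,4) | ant1:(1,4)->S->(2,4) | ant2:(1,4)->S->(2,4)
  grid max=9 at (1,4)
Step 5: ant0:(1,4)->S->(2,4) | ant1:(2,4)->N->(1,4) | ant2:(2,4)->N->(1,4)
  grid max=12 at (1,4)
Step 6: ant0:(2,4)->N->(1,4) | ant1:(1,4)->S->(2,4) | ant2:(1,4)->S->(2,4)
  grid max=13 at (1,4)

(1,4) (2,4) (2,4)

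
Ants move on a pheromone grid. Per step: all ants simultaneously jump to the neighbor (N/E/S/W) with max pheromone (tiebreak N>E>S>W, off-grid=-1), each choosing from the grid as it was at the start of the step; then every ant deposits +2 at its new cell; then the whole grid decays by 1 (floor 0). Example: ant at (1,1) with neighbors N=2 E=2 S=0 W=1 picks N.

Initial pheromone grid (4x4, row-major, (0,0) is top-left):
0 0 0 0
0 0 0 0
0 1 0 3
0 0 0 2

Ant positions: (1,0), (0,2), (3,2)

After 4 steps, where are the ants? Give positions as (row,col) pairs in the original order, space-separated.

Step 1: ant0:(1,0)->N->(0,0) | ant1:(0,2)->E->(0,3) | ant2:(3,2)->E->(3,3)
  grid max=3 at (3,3)
Step 2: ant0:(0,0)->E->(0,1) | ant1:(0,3)->S->(1,3) | ant2:(3,3)->N->(2,3)
  grid max=3 at (2,3)
Step 3: ant0:(0,1)->E->(0,2) | ant1:(1,3)->S->(2,3) | ant2:(2,3)->S->(3,3)
  grid max=4 at (2,3)
Step 4: ant0:(0,2)->E->(0,3) | ant1:(2,3)->S->(3,3) | ant2:(3,3)->N->(2,3)
  grid max=5 at (2,3)

(0,3) (3,3) (2,3)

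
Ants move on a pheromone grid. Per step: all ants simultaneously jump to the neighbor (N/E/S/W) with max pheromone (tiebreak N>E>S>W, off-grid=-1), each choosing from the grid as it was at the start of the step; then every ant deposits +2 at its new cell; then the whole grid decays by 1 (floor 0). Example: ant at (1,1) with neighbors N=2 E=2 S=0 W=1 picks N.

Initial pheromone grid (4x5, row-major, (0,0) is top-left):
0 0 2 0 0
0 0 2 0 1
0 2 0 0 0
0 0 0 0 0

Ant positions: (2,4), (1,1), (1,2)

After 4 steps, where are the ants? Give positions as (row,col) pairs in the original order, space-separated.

Step 1: ant0:(2,4)->N->(1,4) | ant1:(1,1)->E->(1,2) | ant2:(1,2)->N->(0,2)
  grid max=3 at (0,2)
Step 2: ant0:(1,4)->N->(0,4) | ant1:(1,2)->N->(0,2) | ant2:(0,2)->S->(1,2)
  grid max=4 at (0,2)
Step 3: ant0:(0,4)->S->(1,4) | ant1:(0,2)->S->(1,2) | ant2:(1,2)->N->(0,2)
  grid max=5 at (0,2)
Step 4: ant0:(1,4)->N->(0,4) | ant1:(1,2)->N->(0,2) | ant2:(0,2)->S->(1,2)
  grid max=6 at (0,2)

(0,4) (0,2) (1,2)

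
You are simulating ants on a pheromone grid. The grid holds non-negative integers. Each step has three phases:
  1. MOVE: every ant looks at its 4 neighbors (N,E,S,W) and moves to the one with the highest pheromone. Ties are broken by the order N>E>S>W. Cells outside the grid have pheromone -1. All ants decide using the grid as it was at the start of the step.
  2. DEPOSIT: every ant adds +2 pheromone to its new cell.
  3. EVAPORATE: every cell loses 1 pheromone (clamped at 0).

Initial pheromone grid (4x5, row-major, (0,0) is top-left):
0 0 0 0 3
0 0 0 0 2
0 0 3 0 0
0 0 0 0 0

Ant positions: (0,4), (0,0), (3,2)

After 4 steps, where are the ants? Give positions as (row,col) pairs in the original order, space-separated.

Step 1: ant0:(0,4)->S->(1,4) | ant1:(0,0)->E->(0,1) | ant2:(3,2)->N->(2,2)
  grid max=4 at (2,2)
Step 2: ant0:(1,4)->N->(0,4) | ant1:(0,1)->E->(0,2) | ant2:(2,2)->N->(1,2)
  grid max=3 at (0,4)
Step 3: ant0:(0,4)->S->(1,4) | ant1:(0,2)->S->(1,2) | ant2:(1,2)->S->(2,2)
  grid max=4 at (2,2)
Step 4: ant0:(1,4)->N->(0,4) | ant1:(1,2)->S->(2,2) | ant2:(2,2)->N->(1,2)
  grid max=5 at (2,2)

(0,4) (2,2) (1,2)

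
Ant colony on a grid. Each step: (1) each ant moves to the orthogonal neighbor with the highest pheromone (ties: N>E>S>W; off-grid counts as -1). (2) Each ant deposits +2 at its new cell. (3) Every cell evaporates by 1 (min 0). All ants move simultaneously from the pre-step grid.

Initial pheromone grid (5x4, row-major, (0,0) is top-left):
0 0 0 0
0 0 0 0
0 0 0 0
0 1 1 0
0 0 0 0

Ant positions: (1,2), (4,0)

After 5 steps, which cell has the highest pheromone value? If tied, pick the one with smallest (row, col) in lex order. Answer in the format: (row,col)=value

Step 1: ant0:(1,2)->N->(0,2) | ant1:(4,0)->N->(3,0)
  grid max=1 at (0,2)
Step 2: ant0:(0,2)->E->(0,3) | ant1:(3,0)->N->(2,0)
  grid max=1 at (0,3)
Step 3: ant0:(0,3)->S->(1,3) | ant1:(2,0)->N->(1,0)
  grid max=1 at (1,0)
Step 4: ant0:(1,3)->N->(0,3) | ant1:(1,0)->N->(0,0)
  grid max=1 at (0,0)
Step 5: ant0:(0,3)->S->(1,3) | ant1:(0,0)->E->(0,1)
  grid max=1 at (0,1)
Final grid:
  0 1 0 0
  0 0 0 1
  0 0 0 0
  0 0 0 0
  0 0 0 0
Max pheromone 1 at (0,1)

Answer: (0,1)=1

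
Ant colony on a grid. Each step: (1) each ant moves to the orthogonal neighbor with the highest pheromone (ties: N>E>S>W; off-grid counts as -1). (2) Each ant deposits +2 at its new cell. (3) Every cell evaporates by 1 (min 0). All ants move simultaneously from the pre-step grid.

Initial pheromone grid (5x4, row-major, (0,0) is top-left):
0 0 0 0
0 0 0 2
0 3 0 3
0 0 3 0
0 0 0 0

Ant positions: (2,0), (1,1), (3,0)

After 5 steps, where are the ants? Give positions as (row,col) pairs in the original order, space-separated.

Step 1: ant0:(2,0)->E->(2,1) | ant1:(1,1)->S->(2,1) | ant2:(3,0)->N->(2,0)
  grid max=6 at (2,1)
Step 2: ant0:(2,1)->W->(2,0) | ant1:(2,1)->W->(2,0) | ant2:(2,0)->E->(2,1)
  grid max=7 at (2,1)
Step 3: ant0:(2,0)->E->(2,1) | ant1:(2,0)->E->(2,1) | ant2:(2,1)->W->(2,0)
  grid max=10 at (2,1)
Step 4: ant0:(2,1)->W->(2,0) | ant1:(2,1)->W->(2,0) | ant2:(2,0)->E->(2,1)
  grid max=11 at (2,1)
Step 5: ant0:(2,0)->E->(2,1) | ant1:(2,0)->E->(2,1) | ant2:(2,1)->W->(2,0)
  grid max=14 at (2,1)

(2,1) (2,1) (2,0)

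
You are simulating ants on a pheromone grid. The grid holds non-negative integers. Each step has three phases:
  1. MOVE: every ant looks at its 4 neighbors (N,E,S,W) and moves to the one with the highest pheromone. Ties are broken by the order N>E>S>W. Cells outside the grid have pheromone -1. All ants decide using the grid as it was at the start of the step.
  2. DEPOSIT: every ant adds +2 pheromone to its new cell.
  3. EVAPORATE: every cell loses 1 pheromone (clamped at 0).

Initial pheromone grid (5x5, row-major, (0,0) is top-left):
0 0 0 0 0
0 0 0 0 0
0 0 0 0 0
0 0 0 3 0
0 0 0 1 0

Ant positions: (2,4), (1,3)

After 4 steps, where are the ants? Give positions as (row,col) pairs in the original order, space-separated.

Step 1: ant0:(2,4)->N->(1,4) | ant1:(1,3)->N->(0,3)
  grid max=2 at (3,3)
Step 2: ant0:(1,4)->N->(0,4) | ant1:(0,3)->E->(0,4)
  grid max=3 at (0,4)
Step 3: ant0:(0,4)->S->(1,4) | ant1:(0,4)->S->(1,4)
  grid max=3 at (1,4)
Step 4: ant0:(1,4)->N->(0,4) | ant1:(1,4)->N->(0,4)
  grid max=5 at (0,4)

(0,4) (0,4)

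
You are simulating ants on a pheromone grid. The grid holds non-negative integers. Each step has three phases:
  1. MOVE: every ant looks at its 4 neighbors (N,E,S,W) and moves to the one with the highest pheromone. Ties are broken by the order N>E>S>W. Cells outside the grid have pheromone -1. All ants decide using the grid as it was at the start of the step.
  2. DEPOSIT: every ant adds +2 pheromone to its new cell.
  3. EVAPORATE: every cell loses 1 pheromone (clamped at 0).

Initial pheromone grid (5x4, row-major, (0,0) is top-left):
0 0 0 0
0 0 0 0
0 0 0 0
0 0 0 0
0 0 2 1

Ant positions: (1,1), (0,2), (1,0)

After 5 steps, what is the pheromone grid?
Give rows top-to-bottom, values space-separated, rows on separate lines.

After step 1: ants at (0,1),(0,3),(0,0)
  1 1 0 1
  0 0 0 0
  0 0 0 0
  0 0 0 0
  0 0 1 0
After step 2: ants at (0,0),(1,3),(0,1)
  2 2 0 0
  0 0 0 1
  0 0 0 0
  0 0 0 0
  0 0 0 0
After step 3: ants at (0,1),(0,3),(0,0)
  3 3 0 1
  0 0 0 0
  0 0 0 0
  0 0 0 0
  0 0 0 0
After step 4: ants at (0,0),(1,3),(0,1)
  4 4 0 0
  0 0 0 1
  0 0 0 0
  0 0 0 0
  0 0 0 0
After step 5: ants at (0,1),(0,3),(0,0)
  5 5 0 1
  0 0 0 0
  0 0 0 0
  0 0 0 0
  0 0 0 0

5 5 0 1
0 0 0 0
0 0 0 0
0 0 0 0
0 0 0 0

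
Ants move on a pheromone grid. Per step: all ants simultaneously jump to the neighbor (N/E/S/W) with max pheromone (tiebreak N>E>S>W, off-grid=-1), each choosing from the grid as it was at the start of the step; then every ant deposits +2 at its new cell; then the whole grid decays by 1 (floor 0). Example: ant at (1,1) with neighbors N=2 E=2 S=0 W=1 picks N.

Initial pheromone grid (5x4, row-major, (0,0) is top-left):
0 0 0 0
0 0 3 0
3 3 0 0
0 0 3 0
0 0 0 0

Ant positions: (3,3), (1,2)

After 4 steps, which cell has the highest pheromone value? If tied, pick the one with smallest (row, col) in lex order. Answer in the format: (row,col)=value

Answer: (1,2)=5

Derivation:
Step 1: ant0:(3,3)->W->(3,2) | ant1:(1,2)->N->(0,2)
  grid max=4 at (3,2)
Step 2: ant0:(3,2)->N->(2,2) | ant1:(0,2)->S->(1,2)
  grid max=3 at (1,2)
Step 3: ant0:(2,2)->N->(1,2) | ant1:(1,2)->S->(2,2)
  grid max=4 at (1,2)
Step 4: ant0:(1,2)->S->(2,2) | ant1:(2,2)->N->(1,2)
  grid max=5 at (1,2)
Final grid:
  0 0 0 0
  0 0 5 0
  0 0 3 0
  0 0 1 0
  0 0 0 0
Max pheromone 5 at (1,2)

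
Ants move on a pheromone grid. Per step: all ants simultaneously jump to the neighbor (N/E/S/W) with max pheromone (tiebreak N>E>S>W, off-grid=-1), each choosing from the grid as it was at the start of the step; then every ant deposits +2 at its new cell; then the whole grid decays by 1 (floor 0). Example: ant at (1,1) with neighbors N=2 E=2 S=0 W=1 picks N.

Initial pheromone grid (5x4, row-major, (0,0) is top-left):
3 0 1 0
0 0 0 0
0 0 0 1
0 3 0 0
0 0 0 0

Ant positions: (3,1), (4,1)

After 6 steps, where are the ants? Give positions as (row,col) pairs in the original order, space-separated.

Step 1: ant0:(3,1)->N->(2,1) | ant1:(4,1)->N->(3,1)
  grid max=4 at (3,1)
Step 2: ant0:(2,1)->S->(3,1) | ant1:(3,1)->N->(2,1)
  grid max=5 at (3,1)
Step 3: ant0:(3,1)->N->(2,1) | ant1:(2,1)->S->(3,1)
  grid max=6 at (3,1)
Step 4: ant0:(2,1)->S->(3,1) | ant1:(3,1)->N->(2,1)
  grid max=7 at (3,1)
Step 5: ant0:(3,1)->N->(2,1) | ant1:(2,1)->S->(3,1)
  grid max=8 at (3,1)
Step 6: ant0:(2,1)->S->(3,1) | ant1:(3,1)->N->(2,1)
  grid max=9 at (3,1)

(3,1) (2,1)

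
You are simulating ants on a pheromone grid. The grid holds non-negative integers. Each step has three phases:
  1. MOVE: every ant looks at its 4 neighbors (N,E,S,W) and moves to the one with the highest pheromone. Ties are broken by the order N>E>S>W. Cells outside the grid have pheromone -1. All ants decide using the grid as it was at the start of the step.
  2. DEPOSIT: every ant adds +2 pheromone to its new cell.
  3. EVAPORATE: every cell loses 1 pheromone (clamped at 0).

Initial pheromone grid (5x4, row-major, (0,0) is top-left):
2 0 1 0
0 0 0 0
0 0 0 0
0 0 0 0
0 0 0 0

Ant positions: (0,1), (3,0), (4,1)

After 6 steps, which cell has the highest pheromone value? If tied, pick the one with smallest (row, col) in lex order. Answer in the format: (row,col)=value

Step 1: ant0:(0,1)->W->(0,0) | ant1:(3,0)->N->(2,0) | ant2:(4,1)->N->(3,1)
  grid max=3 at (0,0)
Step 2: ant0:(0,0)->E->(0,1) | ant1:(2,0)->N->(1,0) | ant2:(3,1)->N->(2,1)
  grid max=2 at (0,0)
Step 3: ant0:(0,1)->W->(0,0) | ant1:(1,0)->N->(0,0) | ant2:(2,1)->N->(1,1)
  grid max=5 at (0,0)
Step 4: ant0:(0,0)->E->(0,1) | ant1:(0,0)->E->(0,1) | ant2:(1,1)->N->(0,1)
  grid max=5 at (0,1)
Step 5: ant0:(0,1)->W->(0,0) | ant1:(0,1)->W->(0,0) | ant2:(0,1)->W->(0,0)
  grid max=9 at (0,0)
Step 6: ant0:(0,0)->E->(0,1) | ant1:(0,0)->E->(0,1) | ant2:(0,0)->E->(0,1)
  grid max=9 at (0,1)
Final grid:
  8 9 0 0
  0 0 0 0
  0 0 0 0
  0 0 0 0
  0 0 0 0
Max pheromone 9 at (0,1)

Answer: (0,1)=9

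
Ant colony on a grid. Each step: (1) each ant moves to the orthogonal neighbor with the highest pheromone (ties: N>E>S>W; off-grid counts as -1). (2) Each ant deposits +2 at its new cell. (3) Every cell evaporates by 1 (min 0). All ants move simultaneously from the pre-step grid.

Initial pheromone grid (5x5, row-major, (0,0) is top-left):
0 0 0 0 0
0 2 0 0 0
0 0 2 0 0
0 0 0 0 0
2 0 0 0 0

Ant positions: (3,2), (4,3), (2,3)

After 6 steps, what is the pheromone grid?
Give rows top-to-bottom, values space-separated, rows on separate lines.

After step 1: ants at (2,2),(3,3),(2,2)
  0 0 0 0 0
  0 1 0 0 0
  0 0 5 0 0
  0 0 0 1 0
  1 0 0 0 0
After step 2: ants at (1,2),(2,3),(1,2)
  0 0 0 0 0
  0 0 3 0 0
  0 0 4 1 0
  0 0 0 0 0
  0 0 0 0 0
After step 3: ants at (2,2),(2,2),(2,2)
  0 0 0 0 0
  0 0 2 0 0
  0 0 9 0 0
  0 0 0 0 0
  0 0 0 0 0
After step 4: ants at (1,2),(1,2),(1,2)
  0 0 0 0 0
  0 0 7 0 0
  0 0 8 0 0
  0 0 0 0 0
  0 0 0 0 0
After step 5: ants at (2,2),(2,2),(2,2)
  0 0 0 0 0
  0 0 6 0 0
  0 0 13 0 0
  0 0 0 0 0
  0 0 0 0 0
After step 6: ants at (1,2),(1,2),(1,2)
  0 0 0 0 0
  0 0 11 0 0
  0 0 12 0 0
  0 0 0 0 0
  0 0 0 0 0

0 0 0 0 0
0 0 11 0 0
0 0 12 0 0
0 0 0 0 0
0 0 0 0 0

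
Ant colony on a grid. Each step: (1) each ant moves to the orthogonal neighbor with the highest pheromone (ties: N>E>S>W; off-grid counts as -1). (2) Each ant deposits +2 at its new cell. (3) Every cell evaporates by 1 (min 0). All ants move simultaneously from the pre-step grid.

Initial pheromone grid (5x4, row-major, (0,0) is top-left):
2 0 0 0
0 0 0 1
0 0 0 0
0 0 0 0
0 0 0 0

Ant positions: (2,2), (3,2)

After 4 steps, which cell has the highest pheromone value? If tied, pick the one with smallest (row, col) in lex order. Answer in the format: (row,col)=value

Step 1: ant0:(2,2)->N->(1,2) | ant1:(3,2)->N->(2,2)
  grid max=1 at (0,0)
Step 2: ant0:(1,2)->S->(2,2) | ant1:(2,2)->N->(1,2)
  grid max=2 at (1,2)
Step 3: ant0:(2,2)->N->(1,2) | ant1:(1,2)->S->(2,2)
  grid max=3 at (1,2)
Step 4: ant0:(1,2)->S->(2,2) | ant1:(2,2)->N->(1,2)
  grid max=4 at (1,2)
Final grid:
  0 0 0 0
  0 0 4 0
  0 0 4 0
  0 0 0 0
  0 0 0 0
Max pheromone 4 at (1,2)

Answer: (1,2)=4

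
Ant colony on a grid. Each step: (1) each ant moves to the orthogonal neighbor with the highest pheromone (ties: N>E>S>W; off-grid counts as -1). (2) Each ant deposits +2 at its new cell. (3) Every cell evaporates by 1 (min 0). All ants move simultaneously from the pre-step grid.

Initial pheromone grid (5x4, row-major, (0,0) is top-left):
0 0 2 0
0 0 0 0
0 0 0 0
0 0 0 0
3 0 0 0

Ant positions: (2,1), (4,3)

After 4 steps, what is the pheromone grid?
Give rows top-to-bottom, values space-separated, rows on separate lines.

After step 1: ants at (1,1),(3,3)
  0 0 1 0
  0 1 0 0
  0 0 0 0
  0 0 0 1
  2 0 0 0
After step 2: ants at (0,1),(2,3)
  0 1 0 0
  0 0 0 0
  0 0 0 1
  0 0 0 0
  1 0 0 0
After step 3: ants at (0,2),(1,3)
  0 0 1 0
  0 0 0 1
  0 0 0 0
  0 0 0 0
  0 0 0 0
After step 4: ants at (0,3),(0,3)
  0 0 0 3
  0 0 0 0
  0 0 0 0
  0 0 0 0
  0 0 0 0

0 0 0 3
0 0 0 0
0 0 0 0
0 0 0 0
0 0 0 0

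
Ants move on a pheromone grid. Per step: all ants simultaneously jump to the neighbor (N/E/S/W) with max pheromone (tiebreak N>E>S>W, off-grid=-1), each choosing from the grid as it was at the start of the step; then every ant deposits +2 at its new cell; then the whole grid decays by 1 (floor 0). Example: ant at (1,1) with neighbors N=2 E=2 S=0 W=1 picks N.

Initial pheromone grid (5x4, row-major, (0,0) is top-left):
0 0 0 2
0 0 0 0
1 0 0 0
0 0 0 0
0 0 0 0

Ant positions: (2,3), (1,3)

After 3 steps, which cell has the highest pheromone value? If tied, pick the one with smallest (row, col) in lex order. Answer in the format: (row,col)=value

Step 1: ant0:(2,3)->N->(1,3) | ant1:(1,3)->N->(0,3)
  grid max=3 at (0,3)
Step 2: ant0:(1,3)->N->(0,3) | ant1:(0,3)->S->(1,3)
  grid max=4 at (0,3)
Step 3: ant0:(0,3)->S->(1,3) | ant1:(1,3)->N->(0,3)
  grid max=5 at (0,3)
Final grid:
  0 0 0 5
  0 0 0 3
  0 0 0 0
  0 0 0 0
  0 0 0 0
Max pheromone 5 at (0,3)

Answer: (0,3)=5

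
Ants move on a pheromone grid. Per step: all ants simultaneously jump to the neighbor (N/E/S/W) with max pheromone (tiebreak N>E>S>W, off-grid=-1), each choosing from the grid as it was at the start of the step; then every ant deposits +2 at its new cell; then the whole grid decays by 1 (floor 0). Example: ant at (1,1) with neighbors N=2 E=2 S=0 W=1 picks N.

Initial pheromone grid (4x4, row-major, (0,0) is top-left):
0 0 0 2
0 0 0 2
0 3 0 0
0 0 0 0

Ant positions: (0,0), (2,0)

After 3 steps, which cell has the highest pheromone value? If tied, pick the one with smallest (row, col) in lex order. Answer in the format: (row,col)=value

Answer: (2,1)=4

Derivation:
Step 1: ant0:(0,0)->E->(0,1) | ant1:(2,0)->E->(2,1)
  grid max=4 at (2,1)
Step 2: ant0:(0,1)->E->(0,2) | ant1:(2,1)->N->(1,1)
  grid max=3 at (2,1)
Step 3: ant0:(0,2)->E->(0,3) | ant1:(1,1)->S->(2,1)
  grid max=4 at (2,1)
Final grid:
  0 0 0 1
  0 0 0 0
  0 4 0 0
  0 0 0 0
Max pheromone 4 at (2,1)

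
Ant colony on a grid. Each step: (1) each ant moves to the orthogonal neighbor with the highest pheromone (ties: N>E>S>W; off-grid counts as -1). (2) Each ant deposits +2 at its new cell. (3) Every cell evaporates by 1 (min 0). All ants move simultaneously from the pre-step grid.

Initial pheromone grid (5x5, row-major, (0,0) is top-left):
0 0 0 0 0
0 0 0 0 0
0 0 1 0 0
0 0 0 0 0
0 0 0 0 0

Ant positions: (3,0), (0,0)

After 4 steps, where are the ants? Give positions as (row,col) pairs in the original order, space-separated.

Step 1: ant0:(3,0)->N->(2,0) | ant1:(0,0)->E->(0,1)
  grid max=1 at (0,1)
Step 2: ant0:(2,0)->N->(1,0) | ant1:(0,1)->E->(0,2)
  grid max=1 at (0,2)
Step 3: ant0:(1,0)->N->(0,0) | ant1:(0,2)->E->(0,3)
  grid max=1 at (0,0)
Step 4: ant0:(0,0)->E->(0,1) | ant1:(0,3)->E->(0,4)
  grid max=1 at (0,1)

(0,1) (0,4)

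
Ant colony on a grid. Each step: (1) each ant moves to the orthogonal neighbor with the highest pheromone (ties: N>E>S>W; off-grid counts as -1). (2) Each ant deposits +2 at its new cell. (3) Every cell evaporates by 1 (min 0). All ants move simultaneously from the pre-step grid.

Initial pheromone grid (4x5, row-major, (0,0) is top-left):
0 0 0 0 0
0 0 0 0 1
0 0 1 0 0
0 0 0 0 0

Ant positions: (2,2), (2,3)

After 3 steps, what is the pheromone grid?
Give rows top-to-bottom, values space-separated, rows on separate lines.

After step 1: ants at (1,2),(2,2)
  0 0 0 0 0
  0 0 1 0 0
  0 0 2 0 0
  0 0 0 0 0
After step 2: ants at (2,2),(1,2)
  0 0 0 0 0
  0 0 2 0 0
  0 0 3 0 0
  0 0 0 0 0
After step 3: ants at (1,2),(2,2)
  0 0 0 0 0
  0 0 3 0 0
  0 0 4 0 0
  0 0 0 0 0

0 0 0 0 0
0 0 3 0 0
0 0 4 0 0
0 0 0 0 0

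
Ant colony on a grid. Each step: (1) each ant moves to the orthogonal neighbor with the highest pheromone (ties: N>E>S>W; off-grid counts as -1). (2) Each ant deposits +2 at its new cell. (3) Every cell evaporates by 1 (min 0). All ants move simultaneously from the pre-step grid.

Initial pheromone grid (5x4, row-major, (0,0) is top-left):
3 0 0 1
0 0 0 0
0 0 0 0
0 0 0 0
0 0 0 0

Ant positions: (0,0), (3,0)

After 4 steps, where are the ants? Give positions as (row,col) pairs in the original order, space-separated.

Step 1: ant0:(0,0)->E->(0,1) | ant1:(3,0)->N->(2,0)
  grid max=2 at (0,0)
Step 2: ant0:(0,1)->W->(0,0) | ant1:(2,0)->N->(1,0)
  grid max=3 at (0,0)
Step 3: ant0:(0,0)->S->(1,0) | ant1:(1,0)->N->(0,0)
  grid max=4 at (0,0)
Step 4: ant0:(1,0)->N->(0,0) | ant1:(0,0)->S->(1,0)
  grid max=5 at (0,0)

(0,0) (1,0)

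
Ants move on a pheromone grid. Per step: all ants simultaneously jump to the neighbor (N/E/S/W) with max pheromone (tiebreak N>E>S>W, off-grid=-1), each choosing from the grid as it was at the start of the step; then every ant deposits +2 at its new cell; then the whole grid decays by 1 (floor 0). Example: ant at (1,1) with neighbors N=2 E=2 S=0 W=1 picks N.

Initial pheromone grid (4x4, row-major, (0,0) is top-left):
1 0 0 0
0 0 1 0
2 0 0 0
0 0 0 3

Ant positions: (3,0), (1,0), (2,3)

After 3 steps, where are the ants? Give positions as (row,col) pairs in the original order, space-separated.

Step 1: ant0:(3,0)->N->(2,0) | ant1:(1,0)->S->(2,0) | ant2:(2,3)->S->(3,3)
  grid max=5 at (2,0)
Step 2: ant0:(2,0)->N->(1,0) | ant1:(2,0)->N->(1,0) | ant2:(3,3)->N->(2,3)
  grid max=4 at (2,0)
Step 3: ant0:(1,0)->S->(2,0) | ant1:(1,0)->S->(2,0) | ant2:(2,3)->S->(3,3)
  grid max=7 at (2,0)

(2,0) (2,0) (3,3)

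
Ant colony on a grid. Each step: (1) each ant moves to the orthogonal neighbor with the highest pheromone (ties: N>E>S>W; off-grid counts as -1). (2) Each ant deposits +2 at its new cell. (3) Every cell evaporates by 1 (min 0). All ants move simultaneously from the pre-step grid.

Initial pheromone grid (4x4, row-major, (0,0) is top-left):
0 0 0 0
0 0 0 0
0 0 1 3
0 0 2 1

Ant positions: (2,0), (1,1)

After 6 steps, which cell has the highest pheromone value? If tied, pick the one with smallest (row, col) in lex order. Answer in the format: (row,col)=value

Step 1: ant0:(2,0)->N->(1,0) | ant1:(1,1)->N->(0,1)
  grid max=2 at (2,3)
Step 2: ant0:(1,0)->N->(0,0) | ant1:(0,1)->E->(0,2)
  grid max=1 at (0,0)
Step 3: ant0:(0,0)->E->(0,1) | ant1:(0,2)->E->(0,3)
  grid max=1 at (0,1)
Step 4: ant0:(0,1)->E->(0,2) | ant1:(0,3)->S->(1,3)
  grid max=1 at (0,2)
Step 5: ant0:(0,2)->E->(0,3) | ant1:(1,3)->N->(0,3)
  grid max=3 at (0,3)
Step 6: ant0:(0,3)->S->(1,3) | ant1:(0,3)->S->(1,3)
  grid max=3 at (1,3)
Final grid:
  0 0 0 2
  0 0 0 3
  0 0 0 0
  0 0 0 0
Max pheromone 3 at (1,3)

Answer: (1,3)=3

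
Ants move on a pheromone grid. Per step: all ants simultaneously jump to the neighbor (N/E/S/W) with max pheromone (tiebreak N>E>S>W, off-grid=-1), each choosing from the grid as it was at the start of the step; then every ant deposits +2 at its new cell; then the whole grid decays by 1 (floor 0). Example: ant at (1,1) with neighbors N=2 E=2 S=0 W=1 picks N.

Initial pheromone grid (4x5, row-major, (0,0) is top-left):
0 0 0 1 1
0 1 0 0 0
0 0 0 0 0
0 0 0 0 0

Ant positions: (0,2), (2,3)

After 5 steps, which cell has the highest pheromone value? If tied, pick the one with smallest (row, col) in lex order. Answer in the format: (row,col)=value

Answer: (0,3)=6

Derivation:
Step 1: ant0:(0,2)->E->(0,3) | ant1:(2,3)->N->(1,3)
  grid max=2 at (0,3)
Step 2: ant0:(0,3)->S->(1,3) | ant1:(1,3)->N->(0,3)
  grid max=3 at (0,3)
Step 3: ant0:(1,3)->N->(0,3) | ant1:(0,3)->S->(1,3)
  grid max=4 at (0,3)
Step 4: ant0:(0,3)->S->(1,3) | ant1:(1,3)->N->(0,3)
  grid max=5 at (0,3)
Step 5: ant0:(1,3)->N->(0,3) | ant1:(0,3)->S->(1,3)
  grid max=6 at (0,3)
Final grid:
  0 0 0 6 0
  0 0 0 5 0
  0 0 0 0 0
  0 0 0 0 0
Max pheromone 6 at (0,3)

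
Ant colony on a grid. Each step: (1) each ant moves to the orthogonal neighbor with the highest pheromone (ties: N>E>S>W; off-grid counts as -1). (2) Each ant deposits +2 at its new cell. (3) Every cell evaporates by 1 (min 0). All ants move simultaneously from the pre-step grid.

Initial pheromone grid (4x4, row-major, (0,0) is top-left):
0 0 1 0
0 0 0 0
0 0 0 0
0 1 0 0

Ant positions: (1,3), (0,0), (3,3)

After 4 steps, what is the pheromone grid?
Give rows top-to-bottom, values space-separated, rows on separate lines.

After step 1: ants at (0,3),(0,1),(2,3)
  0 1 0 1
  0 0 0 0
  0 0 0 1
  0 0 0 0
After step 2: ants at (1,3),(0,2),(1,3)
  0 0 1 0
  0 0 0 3
  0 0 0 0
  0 0 0 0
After step 3: ants at (0,3),(0,3),(0,3)
  0 0 0 5
  0 0 0 2
  0 0 0 0
  0 0 0 0
After step 4: ants at (1,3),(1,3),(1,3)
  0 0 0 4
  0 0 0 7
  0 0 0 0
  0 0 0 0

0 0 0 4
0 0 0 7
0 0 0 0
0 0 0 0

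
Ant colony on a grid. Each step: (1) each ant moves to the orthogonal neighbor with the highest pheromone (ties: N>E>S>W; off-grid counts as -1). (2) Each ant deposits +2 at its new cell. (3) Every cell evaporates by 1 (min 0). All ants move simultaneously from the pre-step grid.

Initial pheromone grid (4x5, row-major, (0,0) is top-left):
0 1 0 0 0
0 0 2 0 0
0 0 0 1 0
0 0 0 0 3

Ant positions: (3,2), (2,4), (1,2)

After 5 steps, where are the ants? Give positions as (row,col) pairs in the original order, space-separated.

Step 1: ant0:(3,2)->N->(2,2) | ant1:(2,4)->S->(3,4) | ant2:(1,2)->N->(0,2)
  grid max=4 at (3,4)
Step 2: ant0:(2,2)->N->(1,2) | ant1:(3,4)->N->(2,4) | ant2:(0,2)->S->(1,2)
  grid max=4 at (1,2)
Step 3: ant0:(1,2)->N->(0,2) | ant1:(2,4)->S->(3,4) | ant2:(1,2)->N->(0,2)
  grid max=4 at (3,4)
Step 4: ant0:(0,2)->S->(1,2) | ant1:(3,4)->N->(2,4) | ant2:(0,2)->S->(1,2)
  grid max=6 at (1,2)
Step 5: ant0:(1,2)->N->(0,2) | ant1:(2,4)->S->(3,4) | ant2:(1,2)->N->(0,2)
  grid max=5 at (0,2)

(0,2) (3,4) (0,2)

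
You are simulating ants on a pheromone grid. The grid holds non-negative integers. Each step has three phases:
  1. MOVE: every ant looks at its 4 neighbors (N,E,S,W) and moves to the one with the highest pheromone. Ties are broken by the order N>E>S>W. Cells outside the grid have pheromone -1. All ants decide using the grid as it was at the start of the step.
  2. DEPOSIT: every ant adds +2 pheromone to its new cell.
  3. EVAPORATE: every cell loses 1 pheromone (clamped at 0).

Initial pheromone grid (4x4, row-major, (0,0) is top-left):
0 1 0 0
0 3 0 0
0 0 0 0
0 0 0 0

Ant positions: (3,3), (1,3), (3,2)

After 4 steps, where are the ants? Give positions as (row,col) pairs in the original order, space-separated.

Step 1: ant0:(3,3)->N->(2,3) | ant1:(1,3)->N->(0,3) | ant2:(3,2)->N->(2,2)
  grid max=2 at (1,1)
Step 2: ant0:(2,3)->W->(2,2) | ant1:(0,3)->S->(1,3) | ant2:(2,2)->E->(2,3)
  grid max=2 at (2,2)
Step 3: ant0:(2,2)->E->(2,3) | ant1:(1,3)->S->(2,3) | ant2:(2,3)->W->(2,2)
  grid max=5 at (2,3)
Step 4: ant0:(2,3)->W->(2,2) | ant1:(2,3)->W->(2,2) | ant2:(2,2)->E->(2,3)
  grid max=6 at (2,2)

(2,2) (2,2) (2,3)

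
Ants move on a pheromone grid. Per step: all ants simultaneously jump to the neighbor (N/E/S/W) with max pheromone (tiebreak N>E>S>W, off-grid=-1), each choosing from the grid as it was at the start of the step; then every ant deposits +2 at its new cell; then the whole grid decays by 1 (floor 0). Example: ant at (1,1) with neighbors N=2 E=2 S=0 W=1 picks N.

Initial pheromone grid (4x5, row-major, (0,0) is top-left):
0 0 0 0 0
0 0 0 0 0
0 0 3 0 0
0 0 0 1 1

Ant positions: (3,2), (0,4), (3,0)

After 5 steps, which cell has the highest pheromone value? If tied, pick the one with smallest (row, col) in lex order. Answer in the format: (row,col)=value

Step 1: ant0:(3,2)->N->(2,2) | ant1:(0,4)->S->(1,4) | ant2:(3,0)->N->(2,0)
  grid max=4 at (2,2)
Step 2: ant0:(2,2)->N->(1,2) | ant1:(1,4)->N->(0,4) | ant2:(2,0)->N->(1,0)
  grid max=3 at (2,2)
Step 3: ant0:(1,2)->S->(2,2) | ant1:(0,4)->S->(1,4) | ant2:(1,0)->N->(0,0)
  grid max=4 at (2,2)
Step 4: ant0:(2,2)->N->(1,2) | ant1:(1,4)->N->(0,4) | ant2:(0,0)->E->(0,1)
  grid max=3 at (2,2)
Step 5: ant0:(1,2)->S->(2,2) | ant1:(0,4)->S->(1,4) | ant2:(0,1)->E->(0,2)
  grid max=4 at (2,2)
Final grid:
  0 0 1 0 0
  0 0 0 0 1
  0 0 4 0 0
  0 0 0 0 0
Max pheromone 4 at (2,2)

Answer: (2,2)=4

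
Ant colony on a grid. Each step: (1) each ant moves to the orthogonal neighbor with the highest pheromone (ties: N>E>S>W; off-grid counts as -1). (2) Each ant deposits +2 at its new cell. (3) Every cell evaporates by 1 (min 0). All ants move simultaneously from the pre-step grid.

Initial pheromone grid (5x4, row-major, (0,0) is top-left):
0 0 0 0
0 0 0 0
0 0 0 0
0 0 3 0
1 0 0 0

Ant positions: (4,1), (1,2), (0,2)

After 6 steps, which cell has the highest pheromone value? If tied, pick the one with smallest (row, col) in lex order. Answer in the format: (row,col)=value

Step 1: ant0:(4,1)->W->(4,0) | ant1:(1,2)->N->(0,2) | ant2:(0,2)->E->(0,3)
  grid max=2 at (3,2)
Step 2: ant0:(4,0)->N->(3,0) | ant1:(0,2)->E->(0,3) | ant2:(0,3)->W->(0,2)
  grid max=2 at (0,2)
Step 3: ant0:(3,0)->S->(4,0) | ant1:(0,3)->W->(0,2) | ant2:(0,2)->E->(0,3)
  grid max=3 at (0,2)
Step 4: ant0:(4,0)->N->(3,0) | ant1:(0,2)->E->(0,3) | ant2:(0,3)->W->(0,2)
  grid max=4 at (0,2)
Step 5: ant0:(3,0)->S->(4,0) | ant1:(0,3)->W->(0,2) | ant2:(0,2)->E->(0,3)
  grid max=5 at (0,2)
Step 6: ant0:(4,0)->N->(3,0) | ant1:(0,2)->E->(0,3) | ant2:(0,3)->W->(0,2)
  grid max=6 at (0,2)
Final grid:
  0 0 6 6
  0 0 0 0
  0 0 0 0
  1 0 0 0
  1 0 0 0
Max pheromone 6 at (0,2)

Answer: (0,2)=6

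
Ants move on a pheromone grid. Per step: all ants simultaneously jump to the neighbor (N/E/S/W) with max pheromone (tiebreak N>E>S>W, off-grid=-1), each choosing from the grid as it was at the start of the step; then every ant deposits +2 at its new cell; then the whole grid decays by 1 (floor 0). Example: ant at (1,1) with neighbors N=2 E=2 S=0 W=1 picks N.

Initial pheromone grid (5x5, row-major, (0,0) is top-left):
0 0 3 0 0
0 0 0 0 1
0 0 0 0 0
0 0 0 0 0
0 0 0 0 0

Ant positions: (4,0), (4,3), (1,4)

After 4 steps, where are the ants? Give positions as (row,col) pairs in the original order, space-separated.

Step 1: ant0:(4,0)->N->(3,0) | ant1:(4,3)->N->(3,3) | ant2:(1,4)->N->(0,4)
  grid max=2 at (0,2)
Step 2: ant0:(3,0)->N->(2,0) | ant1:(3,3)->N->(2,3) | ant2:(0,4)->S->(1,4)
  grid max=1 at (0,2)
Step 3: ant0:(2,0)->N->(1,0) | ant1:(2,3)->N->(1,3) | ant2:(1,4)->N->(0,4)
  grid max=1 at (0,4)
Step 4: ant0:(1,0)->N->(0,0) | ant1:(1,3)->N->(0,3) | ant2:(0,4)->S->(1,4)
  grid max=1 at (0,0)

(0,0) (0,3) (1,4)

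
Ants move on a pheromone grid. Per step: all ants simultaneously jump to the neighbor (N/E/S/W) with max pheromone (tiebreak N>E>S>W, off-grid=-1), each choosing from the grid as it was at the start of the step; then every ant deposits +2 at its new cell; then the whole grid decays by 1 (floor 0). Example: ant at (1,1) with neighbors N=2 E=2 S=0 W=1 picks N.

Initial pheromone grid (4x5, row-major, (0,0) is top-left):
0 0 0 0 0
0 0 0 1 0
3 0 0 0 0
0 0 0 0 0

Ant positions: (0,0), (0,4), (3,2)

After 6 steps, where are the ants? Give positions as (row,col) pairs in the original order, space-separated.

Step 1: ant0:(0,0)->E->(0,1) | ant1:(0,4)->S->(1,4) | ant2:(3,2)->N->(2,2)
  grid max=2 at (2,0)
Step 2: ant0:(0,1)->E->(0,2) | ant1:(1,4)->N->(0,4) | ant2:(2,2)->N->(1,2)
  grid max=1 at (0,2)
Step 3: ant0:(0,2)->S->(1,2) | ant1:(0,4)->S->(1,4) | ant2:(1,2)->N->(0,2)
  grid max=2 at (0,2)
Step 4: ant0:(1,2)->N->(0,2) | ant1:(1,4)->N->(0,4) | ant2:(0,2)->S->(1,2)
  grid max=3 at (0,2)
Step 5: ant0:(0,2)->S->(1,2) | ant1:(0,4)->S->(1,4) | ant2:(1,2)->N->(0,2)
  grid max=4 at (0,2)
Step 6: ant0:(1,2)->N->(0,2) | ant1:(1,4)->N->(0,4) | ant2:(0,2)->S->(1,2)
  grid max=5 at (0,2)

(0,2) (0,4) (1,2)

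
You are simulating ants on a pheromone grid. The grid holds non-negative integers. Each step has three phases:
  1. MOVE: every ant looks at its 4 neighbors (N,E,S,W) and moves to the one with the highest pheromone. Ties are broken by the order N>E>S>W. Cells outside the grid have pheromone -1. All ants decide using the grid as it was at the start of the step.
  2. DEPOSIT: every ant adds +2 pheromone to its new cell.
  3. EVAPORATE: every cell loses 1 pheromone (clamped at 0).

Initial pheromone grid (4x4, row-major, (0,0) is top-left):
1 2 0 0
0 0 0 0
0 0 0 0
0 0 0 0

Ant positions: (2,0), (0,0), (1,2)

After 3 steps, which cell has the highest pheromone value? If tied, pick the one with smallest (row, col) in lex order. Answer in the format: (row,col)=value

Step 1: ant0:(2,0)->N->(1,0) | ant1:(0,0)->E->(0,1) | ant2:(1,2)->N->(0,2)
  grid max=3 at (0,1)
Step 2: ant0:(1,0)->N->(0,0) | ant1:(0,1)->E->(0,2) | ant2:(0,2)->W->(0,1)
  grid max=4 at (0,1)
Step 3: ant0:(0,0)->E->(0,1) | ant1:(0,2)->W->(0,1) | ant2:(0,1)->E->(0,2)
  grid max=7 at (0,1)
Final grid:
  0 7 3 0
  0 0 0 0
  0 0 0 0
  0 0 0 0
Max pheromone 7 at (0,1)

Answer: (0,1)=7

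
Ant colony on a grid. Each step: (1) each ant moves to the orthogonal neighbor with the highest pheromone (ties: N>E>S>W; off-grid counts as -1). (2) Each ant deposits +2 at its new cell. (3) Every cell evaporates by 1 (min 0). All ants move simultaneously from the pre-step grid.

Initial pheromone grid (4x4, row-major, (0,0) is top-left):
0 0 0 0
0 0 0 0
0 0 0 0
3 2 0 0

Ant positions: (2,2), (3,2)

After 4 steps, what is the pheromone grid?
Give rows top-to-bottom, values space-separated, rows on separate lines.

After step 1: ants at (1,2),(3,1)
  0 0 0 0
  0 0 1 0
  0 0 0 0
  2 3 0 0
After step 2: ants at (0,2),(3,0)
  0 0 1 0
  0 0 0 0
  0 0 0 0
  3 2 0 0
After step 3: ants at (0,3),(3,1)
  0 0 0 1
  0 0 0 0
  0 0 0 0
  2 3 0 0
After step 4: ants at (1,3),(3,0)
  0 0 0 0
  0 0 0 1
  0 0 0 0
  3 2 0 0

0 0 0 0
0 0 0 1
0 0 0 0
3 2 0 0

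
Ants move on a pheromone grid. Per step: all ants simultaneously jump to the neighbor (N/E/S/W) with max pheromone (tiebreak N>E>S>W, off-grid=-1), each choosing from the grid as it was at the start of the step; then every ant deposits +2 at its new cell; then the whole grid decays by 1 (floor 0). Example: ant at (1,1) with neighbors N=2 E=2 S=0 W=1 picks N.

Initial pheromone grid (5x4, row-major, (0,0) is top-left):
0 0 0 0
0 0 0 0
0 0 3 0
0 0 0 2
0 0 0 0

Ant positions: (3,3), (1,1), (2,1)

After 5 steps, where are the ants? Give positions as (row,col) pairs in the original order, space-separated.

Step 1: ant0:(3,3)->N->(2,3) | ant1:(1,1)->N->(0,1) | ant2:(2,1)->E->(2,2)
  grid max=4 at (2,2)
Step 2: ant0:(2,3)->W->(2,2) | ant1:(0,1)->E->(0,2) | ant2:(2,2)->E->(2,3)
  grid max=5 at (2,2)
Step 3: ant0:(2,2)->E->(2,3) | ant1:(0,2)->E->(0,3) | ant2:(2,3)->W->(2,2)
  grid max=6 at (2,2)
Step 4: ant0:(2,3)->W->(2,2) | ant1:(0,3)->S->(1,3) | ant2:(2,2)->E->(2,3)
  grid max=7 at (2,2)
Step 5: ant0:(2,2)->E->(2,3) | ant1:(1,3)->S->(2,3) | ant2:(2,3)->W->(2,2)
  grid max=8 at (2,2)

(2,3) (2,3) (2,2)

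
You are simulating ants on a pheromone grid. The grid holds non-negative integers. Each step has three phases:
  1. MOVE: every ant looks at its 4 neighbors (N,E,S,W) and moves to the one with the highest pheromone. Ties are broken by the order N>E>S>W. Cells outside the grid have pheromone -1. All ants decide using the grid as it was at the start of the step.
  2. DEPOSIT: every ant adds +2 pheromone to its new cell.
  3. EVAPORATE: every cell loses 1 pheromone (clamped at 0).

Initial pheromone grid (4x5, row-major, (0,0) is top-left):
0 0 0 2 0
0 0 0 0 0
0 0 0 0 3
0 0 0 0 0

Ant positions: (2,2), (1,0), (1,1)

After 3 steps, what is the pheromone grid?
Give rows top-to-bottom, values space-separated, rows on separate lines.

After step 1: ants at (1,2),(0,0),(0,1)
  1 1 0 1 0
  0 0 1 0 0
  0 0 0 0 2
  0 0 0 0 0
After step 2: ants at (0,2),(0,1),(0,0)
  2 2 1 0 0
  0 0 0 0 0
  0 0 0 0 1
  0 0 0 0 0
After step 3: ants at (0,1),(0,0),(0,1)
  3 5 0 0 0
  0 0 0 0 0
  0 0 0 0 0
  0 0 0 0 0

3 5 0 0 0
0 0 0 0 0
0 0 0 0 0
0 0 0 0 0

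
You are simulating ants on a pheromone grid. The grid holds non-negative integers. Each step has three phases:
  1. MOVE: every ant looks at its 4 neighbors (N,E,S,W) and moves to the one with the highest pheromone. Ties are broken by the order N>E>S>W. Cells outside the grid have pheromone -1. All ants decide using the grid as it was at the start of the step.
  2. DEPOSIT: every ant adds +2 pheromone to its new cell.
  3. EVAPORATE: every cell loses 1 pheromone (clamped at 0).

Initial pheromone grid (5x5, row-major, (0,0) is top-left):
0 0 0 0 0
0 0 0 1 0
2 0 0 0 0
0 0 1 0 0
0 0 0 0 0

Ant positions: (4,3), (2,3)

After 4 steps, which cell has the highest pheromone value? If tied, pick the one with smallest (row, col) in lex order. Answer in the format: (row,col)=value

Answer: (0,3)=3

Derivation:
Step 1: ant0:(4,3)->N->(3,3) | ant1:(2,3)->N->(1,3)
  grid max=2 at (1,3)
Step 2: ant0:(3,3)->N->(2,3) | ant1:(1,3)->N->(0,3)
  grid max=1 at (0,3)
Step 3: ant0:(2,3)->N->(1,3) | ant1:(0,3)->S->(1,3)
  grid max=4 at (1,3)
Step 4: ant0:(1,3)->N->(0,3) | ant1:(1,3)->N->(0,3)
  grid max=3 at (0,3)
Final grid:
  0 0 0 3 0
  0 0 0 3 0
  0 0 0 0 0
  0 0 0 0 0
  0 0 0 0 0
Max pheromone 3 at (0,3)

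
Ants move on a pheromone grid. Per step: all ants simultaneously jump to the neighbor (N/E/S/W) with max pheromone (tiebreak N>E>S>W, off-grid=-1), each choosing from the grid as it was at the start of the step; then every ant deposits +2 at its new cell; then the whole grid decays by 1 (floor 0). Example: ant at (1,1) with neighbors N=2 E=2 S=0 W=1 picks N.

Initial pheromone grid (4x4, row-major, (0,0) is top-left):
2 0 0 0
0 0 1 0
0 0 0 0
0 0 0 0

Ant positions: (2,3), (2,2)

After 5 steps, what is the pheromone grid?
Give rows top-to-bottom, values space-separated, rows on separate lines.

After step 1: ants at (1,3),(1,2)
  1 0 0 0
  0 0 2 1
  0 0 0 0
  0 0 0 0
After step 2: ants at (1,2),(1,3)
  0 0 0 0
  0 0 3 2
  0 0 0 0
  0 0 0 0
After step 3: ants at (1,3),(1,2)
  0 0 0 0
  0 0 4 3
  0 0 0 0
  0 0 0 0
After step 4: ants at (1,2),(1,3)
  0 0 0 0
  0 0 5 4
  0 0 0 0
  0 0 0 0
After step 5: ants at (1,3),(1,2)
  0 0 0 0
  0 0 6 5
  0 0 0 0
  0 0 0 0

0 0 0 0
0 0 6 5
0 0 0 0
0 0 0 0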